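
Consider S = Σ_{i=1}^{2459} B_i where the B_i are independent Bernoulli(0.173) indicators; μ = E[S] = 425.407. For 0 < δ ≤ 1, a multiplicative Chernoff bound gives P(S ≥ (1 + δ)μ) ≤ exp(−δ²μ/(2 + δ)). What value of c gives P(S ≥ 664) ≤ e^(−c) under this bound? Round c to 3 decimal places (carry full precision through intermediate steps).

52.255

Write 664 = (1 + δ)μ, so δ = 664/425.407 − 1 = 0.5608582…
Then the exponent is δ²μ/(2 + δ) = (664 − μ)² / (μ·(2 + δ)) = 52.254685.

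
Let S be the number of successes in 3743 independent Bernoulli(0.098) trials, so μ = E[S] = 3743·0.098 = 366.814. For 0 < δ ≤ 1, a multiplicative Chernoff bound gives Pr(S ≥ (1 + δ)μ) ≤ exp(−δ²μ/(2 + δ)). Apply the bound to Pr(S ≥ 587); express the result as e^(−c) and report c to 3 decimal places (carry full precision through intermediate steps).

50.829

Write 587 = (1 + δ)μ, so δ = 587/366.814 − 1 = 0.6002661…
Then the exponent is δ²μ/(2 + δ) = (587 − μ)² / (μ·(2 + δ)) = 50.829485.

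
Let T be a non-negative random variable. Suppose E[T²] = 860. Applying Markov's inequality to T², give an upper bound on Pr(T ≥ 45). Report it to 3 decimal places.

0.425

Since T ≥ 0, the event {T ≥ 45} is the same as {T² ≥ 2025}.
Markov's inequality applied to T² gives Pr(T² ≥ 2025) ≤ E[T²]/2025 = 860/2025 = 0.4247.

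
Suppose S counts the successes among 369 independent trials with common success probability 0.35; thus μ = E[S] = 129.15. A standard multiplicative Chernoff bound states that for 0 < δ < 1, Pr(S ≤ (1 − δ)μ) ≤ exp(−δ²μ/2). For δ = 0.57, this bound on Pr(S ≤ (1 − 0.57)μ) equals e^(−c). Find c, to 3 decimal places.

20.980

c = δ²μ/2 = 0.57²·129.15/2 = 20.9804.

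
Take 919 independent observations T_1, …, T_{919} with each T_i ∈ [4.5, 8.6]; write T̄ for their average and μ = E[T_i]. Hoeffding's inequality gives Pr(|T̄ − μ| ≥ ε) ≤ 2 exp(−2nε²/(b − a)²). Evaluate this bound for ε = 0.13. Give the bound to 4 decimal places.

Exponent: 2nε²/(b − a)² = 2·919·0.13² / 4.1² = 1.84784.
Bound = 2·exp(−1.84784) = 0.31515.

0.3152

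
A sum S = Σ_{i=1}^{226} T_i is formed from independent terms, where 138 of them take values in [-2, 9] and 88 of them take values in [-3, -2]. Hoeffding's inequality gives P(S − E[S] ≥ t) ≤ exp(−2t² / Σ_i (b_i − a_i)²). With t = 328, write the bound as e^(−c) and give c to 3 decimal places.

Σ(b_i − a_i)² = 138·11² + 88·1² = 16786.
c = 2t² / 16786 = 2·328² / 16786 = 12.8183.

12.818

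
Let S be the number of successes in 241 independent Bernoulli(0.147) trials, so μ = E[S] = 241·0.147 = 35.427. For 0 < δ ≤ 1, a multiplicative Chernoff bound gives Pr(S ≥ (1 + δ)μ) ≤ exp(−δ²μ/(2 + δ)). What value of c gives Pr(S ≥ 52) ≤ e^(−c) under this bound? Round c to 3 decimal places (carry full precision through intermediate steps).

Write 52 = (1 + δ)μ, so δ = 52/35.427 − 1 = 0.467807…
Then the exponent is δ²μ/(2 + δ) = (52 − μ)² / (μ·(2 + δ)) = 3.141642.

3.142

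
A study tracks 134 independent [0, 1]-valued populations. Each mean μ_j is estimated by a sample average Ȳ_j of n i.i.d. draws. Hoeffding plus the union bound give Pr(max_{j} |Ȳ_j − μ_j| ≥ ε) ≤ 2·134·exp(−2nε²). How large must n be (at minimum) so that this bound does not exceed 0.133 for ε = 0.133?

216

Need 2·134·exp(−2nε²) ≤ 0.133, i.e. exp(−2nε²) ≤ 0.133/268.
So 2nε² ≥ ln(268/0.133) = 7.608393.
Hence n ≥ 7.608393/(2·0.133²) = 215.060.
The smallest integer n is 216.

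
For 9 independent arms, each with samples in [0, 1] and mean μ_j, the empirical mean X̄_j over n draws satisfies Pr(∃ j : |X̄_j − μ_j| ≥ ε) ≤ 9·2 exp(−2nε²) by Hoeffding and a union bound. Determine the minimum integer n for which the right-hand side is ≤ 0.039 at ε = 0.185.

Need 2·9·exp(−2nε²) ≤ 0.039, i.e. exp(−2nε²) ≤ 0.039/18.
So 2nε² ≥ ln(18/0.039) = 6.134565.
Hence n ≥ 6.134565/(2·0.185²) = 89.621.
The smallest integer n is 90.

90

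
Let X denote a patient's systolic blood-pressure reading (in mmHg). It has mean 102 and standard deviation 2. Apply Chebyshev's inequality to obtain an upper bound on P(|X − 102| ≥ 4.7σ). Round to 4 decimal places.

0.0453

Chebyshev: P(|X − μ| ≥ t) ≤ Var(X)/t².
Var(X) = σ² = 2² = 4.
t = 4.7·2 = 9.4.
Bound = 4 / 88.36 = 0.0453.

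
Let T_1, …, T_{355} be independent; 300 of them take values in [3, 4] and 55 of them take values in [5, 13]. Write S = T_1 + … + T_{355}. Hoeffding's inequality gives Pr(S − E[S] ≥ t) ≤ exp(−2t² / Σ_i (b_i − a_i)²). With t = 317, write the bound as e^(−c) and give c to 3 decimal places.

52.612

Σ(b_i − a_i)² = 300·1² + 55·8² = 3820.
c = 2t² / 3820 = 2·317² / 3820 = 52.6120.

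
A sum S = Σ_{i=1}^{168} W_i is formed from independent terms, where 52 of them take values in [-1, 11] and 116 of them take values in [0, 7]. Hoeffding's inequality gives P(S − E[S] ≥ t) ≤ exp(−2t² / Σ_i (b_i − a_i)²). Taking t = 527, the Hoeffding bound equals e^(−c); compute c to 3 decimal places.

42.170

Σ(b_i − a_i)² = 52·12² + 116·7² = 13172.
c = 2t² / 13172 = 2·527² / 13172 = 42.1696.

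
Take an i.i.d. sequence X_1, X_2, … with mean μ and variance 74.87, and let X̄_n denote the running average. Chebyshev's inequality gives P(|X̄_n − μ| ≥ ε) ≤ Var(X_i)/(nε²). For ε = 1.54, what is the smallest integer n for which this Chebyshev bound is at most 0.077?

Require 74.87/(n·1.54²) ≤ 0.077, i.e. n ≥ 74.87/(0.077·1.54²) = 409.992.
The smallest integer n is 410.

410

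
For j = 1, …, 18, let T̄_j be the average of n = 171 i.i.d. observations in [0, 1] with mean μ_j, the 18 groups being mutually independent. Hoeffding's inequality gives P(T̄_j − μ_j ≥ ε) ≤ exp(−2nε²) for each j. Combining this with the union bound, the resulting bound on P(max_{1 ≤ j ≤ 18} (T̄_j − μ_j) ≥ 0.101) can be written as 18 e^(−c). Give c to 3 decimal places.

Union bound over the 18 events: P(max_{1 ≤ j ≤ 18} (T̄_j − μ_j) ≥ 0.101) ≤ 18·exp(−2nε²) = 18 exp(−2·171·0.101²).
So c = 2·171·0.101² = 3.4887.

3.489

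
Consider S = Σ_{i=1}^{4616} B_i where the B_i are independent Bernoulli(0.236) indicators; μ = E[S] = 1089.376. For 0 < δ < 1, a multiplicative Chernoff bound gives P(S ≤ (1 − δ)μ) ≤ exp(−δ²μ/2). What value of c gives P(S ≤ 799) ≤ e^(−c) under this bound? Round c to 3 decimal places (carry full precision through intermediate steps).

38.700

Write 799 = (1 − δ)μ, so δ = 1 − 799/1089.376 = 0.2665526…
Then the exponent is δ²μ/2 = (μ − 799)²/(2μ) = 38.700238.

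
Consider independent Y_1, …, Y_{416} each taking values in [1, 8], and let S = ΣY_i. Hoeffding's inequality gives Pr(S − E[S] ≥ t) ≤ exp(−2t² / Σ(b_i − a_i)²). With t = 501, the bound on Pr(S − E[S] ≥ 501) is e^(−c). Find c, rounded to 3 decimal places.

Σ(b_i − a_i)² = 416·(7)² = 20384.
c = 2t²/20384 = 2·501²/20384 = 24.6273.

24.627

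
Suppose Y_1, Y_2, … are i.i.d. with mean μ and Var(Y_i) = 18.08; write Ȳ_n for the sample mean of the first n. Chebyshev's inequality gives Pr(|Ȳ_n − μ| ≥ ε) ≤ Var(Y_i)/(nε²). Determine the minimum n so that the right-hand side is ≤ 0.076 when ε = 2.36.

Require 18.08/(n·2.36²) ≤ 0.076, i.e. n ≥ 18.08/(0.076·2.36²) = 42.713.
The smallest integer n is 43.

43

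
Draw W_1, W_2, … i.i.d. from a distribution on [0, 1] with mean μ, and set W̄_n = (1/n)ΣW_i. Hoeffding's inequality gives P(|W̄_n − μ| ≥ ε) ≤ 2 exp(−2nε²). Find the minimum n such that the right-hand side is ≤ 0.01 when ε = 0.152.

Require 2·exp(−2nε²) ≤ 0.01, i.e. 2nε² ≥ ln(2/0.01) = 5.298317.
So n ≥ 5.298317 / (2·0.152²) = 114.662.
The smallest integer n is 115.

115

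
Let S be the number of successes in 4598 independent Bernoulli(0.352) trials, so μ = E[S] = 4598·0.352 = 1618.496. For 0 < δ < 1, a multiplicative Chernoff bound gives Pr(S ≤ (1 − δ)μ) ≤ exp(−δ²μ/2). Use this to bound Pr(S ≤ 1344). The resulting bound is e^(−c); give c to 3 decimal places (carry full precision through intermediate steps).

23.277

Write 1344 = (1 − δ)μ, so δ = 1 − 1344/1618.496 = 0.1695994…
Then the exponent is δ²μ/2 = (μ − 1344)²/(2μ) = 23.277183.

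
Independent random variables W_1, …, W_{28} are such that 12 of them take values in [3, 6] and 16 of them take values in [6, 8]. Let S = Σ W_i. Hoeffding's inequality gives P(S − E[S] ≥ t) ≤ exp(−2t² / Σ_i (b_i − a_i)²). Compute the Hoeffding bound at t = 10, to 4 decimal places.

0.3126

Σ(b_i − a_i)² = 12·3² + 16·2² = 172.
Exponent = 2·10² / 172 = 1.16279.
Bound = exp(−1.16279) = 0.31261.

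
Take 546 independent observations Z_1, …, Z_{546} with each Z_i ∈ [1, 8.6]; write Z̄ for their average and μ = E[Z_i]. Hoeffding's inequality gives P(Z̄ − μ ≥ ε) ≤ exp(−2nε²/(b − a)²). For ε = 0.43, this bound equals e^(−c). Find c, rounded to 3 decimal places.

3.496

c = 2nε²/(b − a)² = 2·546·0.43² / 7.6² = 3.4957.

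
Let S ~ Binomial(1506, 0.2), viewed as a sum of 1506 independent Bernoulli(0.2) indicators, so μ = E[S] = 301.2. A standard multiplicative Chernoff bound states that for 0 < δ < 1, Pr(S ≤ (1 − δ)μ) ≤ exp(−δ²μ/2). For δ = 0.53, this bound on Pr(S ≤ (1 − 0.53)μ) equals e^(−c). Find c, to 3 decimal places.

c = δ²μ/2 = 0.53²·301.2/2 = 42.3035.

42.304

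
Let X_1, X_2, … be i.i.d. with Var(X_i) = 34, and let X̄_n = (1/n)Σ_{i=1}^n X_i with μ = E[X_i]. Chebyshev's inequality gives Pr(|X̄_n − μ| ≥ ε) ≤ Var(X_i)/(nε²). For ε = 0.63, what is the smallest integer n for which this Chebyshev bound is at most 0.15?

Require 34/(n·0.63²) ≤ 0.15, i.e. n ≥ 34/(0.15·0.63²) = 571.093.
The smallest integer n is 572.

572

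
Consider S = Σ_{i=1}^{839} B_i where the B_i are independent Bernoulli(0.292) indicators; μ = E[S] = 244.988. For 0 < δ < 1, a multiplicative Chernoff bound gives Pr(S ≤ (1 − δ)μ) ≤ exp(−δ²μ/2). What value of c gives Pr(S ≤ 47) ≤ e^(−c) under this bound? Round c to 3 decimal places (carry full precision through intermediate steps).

Write 47 = (1 − δ)μ, so δ = 1 − 47/244.988 = 0.8081539…
Then the exponent is δ²μ/2 = (μ − 47)²/(2μ) = 80.002384.

80.002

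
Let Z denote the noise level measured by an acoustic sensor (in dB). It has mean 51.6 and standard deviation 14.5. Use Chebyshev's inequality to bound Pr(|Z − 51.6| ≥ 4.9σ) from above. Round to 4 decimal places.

0.0416

Chebyshev: Pr(|Z − μ| ≥ t) ≤ Var(Z)/t².
Var(Z) = σ² = 14.5² = 210.25.
t = 4.9·14.5 = 71.05.
Bound = 210.25 / 5048.1025 = 0.0416.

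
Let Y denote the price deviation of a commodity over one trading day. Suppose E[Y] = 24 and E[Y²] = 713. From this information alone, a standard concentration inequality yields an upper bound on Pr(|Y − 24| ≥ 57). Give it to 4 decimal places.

0.0422

The first two moments determine the variance, so Chebyshev's inequality is the sharpest standard bound available.
Var(Y) = E[Y²] − (E[Y])² = 713 − 576 = 137.
Chebyshev's inequality: Pr(|Y − μ| ≥ t) ≤ Var(Y)/t² = 137/3249 = 0.0422.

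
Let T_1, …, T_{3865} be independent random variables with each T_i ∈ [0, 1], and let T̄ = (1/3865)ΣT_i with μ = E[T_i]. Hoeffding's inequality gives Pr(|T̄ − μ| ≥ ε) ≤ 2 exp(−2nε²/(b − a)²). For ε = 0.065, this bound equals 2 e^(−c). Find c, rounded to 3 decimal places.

c = 2nε²/(b − a)² = 2·3865·0.065² / 1² = 32.6593.

32.659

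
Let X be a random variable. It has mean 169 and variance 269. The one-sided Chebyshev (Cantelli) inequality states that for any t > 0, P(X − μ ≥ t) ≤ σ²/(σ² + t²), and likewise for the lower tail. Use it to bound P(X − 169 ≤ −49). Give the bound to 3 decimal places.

Here σ² = 269 and t = 49, so σ² + t² = 2670.
Cantelli's bound: 269/2670 = 0.1007.

0.101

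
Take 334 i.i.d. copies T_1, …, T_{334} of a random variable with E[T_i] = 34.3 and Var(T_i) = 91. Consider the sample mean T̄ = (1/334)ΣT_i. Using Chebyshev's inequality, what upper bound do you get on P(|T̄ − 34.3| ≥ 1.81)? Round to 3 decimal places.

Var(T̄) = Var(T_i)/n = 91/334 = 0.27246.
Chebyshev: P(|T̄ − 34.3| ≥ 1.81) ≤ Var(T̄)/(1.81)² = 91/(334·1.81²) = 0.0832.

0.083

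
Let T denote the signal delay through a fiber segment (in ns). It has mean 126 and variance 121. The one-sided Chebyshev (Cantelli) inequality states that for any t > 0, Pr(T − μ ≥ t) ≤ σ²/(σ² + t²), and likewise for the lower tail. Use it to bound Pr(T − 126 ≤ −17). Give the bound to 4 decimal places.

0.2951

Here σ² = 121 and t = 17, so σ² + t² = 410.
Cantelli's bound: 121/410 = 0.2951.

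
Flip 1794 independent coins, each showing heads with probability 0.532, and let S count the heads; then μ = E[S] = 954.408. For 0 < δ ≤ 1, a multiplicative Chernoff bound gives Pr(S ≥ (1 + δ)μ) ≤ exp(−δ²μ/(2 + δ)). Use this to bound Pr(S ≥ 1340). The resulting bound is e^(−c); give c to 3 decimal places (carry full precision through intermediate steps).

Write 1340 = (1 + δ)μ, so δ = 1340/954.408 − 1 = 0.4040117…
Then the exponent is δ²μ/(2 + δ) = (1340 − μ)² / (μ·(2 + δ)) = 64.801548.

64.802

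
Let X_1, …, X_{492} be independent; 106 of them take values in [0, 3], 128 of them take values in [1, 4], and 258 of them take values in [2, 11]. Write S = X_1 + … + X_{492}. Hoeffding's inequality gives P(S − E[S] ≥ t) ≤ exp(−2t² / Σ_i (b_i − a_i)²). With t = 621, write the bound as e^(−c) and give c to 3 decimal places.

Σ(b_i − a_i)² = 106·3² + 128·3² + 258·9² = 23004.
c = 2t² / 23004 = 2·621² / 23004 = 33.5282.

33.528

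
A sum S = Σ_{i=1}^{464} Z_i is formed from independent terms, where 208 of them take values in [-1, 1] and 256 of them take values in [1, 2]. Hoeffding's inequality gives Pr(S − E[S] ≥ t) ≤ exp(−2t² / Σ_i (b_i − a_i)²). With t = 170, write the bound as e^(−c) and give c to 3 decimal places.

53.125

Σ(b_i − a_i)² = 208·2² + 256·1² = 1088.
c = 2t² / 1088 = 2·170² / 1088 = 53.1250.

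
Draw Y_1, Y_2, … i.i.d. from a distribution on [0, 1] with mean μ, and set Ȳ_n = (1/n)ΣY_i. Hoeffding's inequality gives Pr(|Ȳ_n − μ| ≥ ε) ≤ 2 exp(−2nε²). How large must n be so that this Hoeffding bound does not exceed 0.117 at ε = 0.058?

Require 2·exp(−2nε²) ≤ 0.117, i.e. 2nε² ≥ ln(2/0.117) = 2.838729.
So n ≥ 2.838729 / (2·0.058²) = 421.928.
The smallest integer n is 422.

422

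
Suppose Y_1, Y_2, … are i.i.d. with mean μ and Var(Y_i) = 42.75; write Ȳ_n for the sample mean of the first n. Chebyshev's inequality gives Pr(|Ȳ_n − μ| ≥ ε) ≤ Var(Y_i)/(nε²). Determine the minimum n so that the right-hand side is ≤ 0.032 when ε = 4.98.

Require 42.75/(n·4.98²) ≤ 0.032, i.e. n ≥ 42.75/(0.032·4.98²) = 53.868.
The smallest integer n is 54.

54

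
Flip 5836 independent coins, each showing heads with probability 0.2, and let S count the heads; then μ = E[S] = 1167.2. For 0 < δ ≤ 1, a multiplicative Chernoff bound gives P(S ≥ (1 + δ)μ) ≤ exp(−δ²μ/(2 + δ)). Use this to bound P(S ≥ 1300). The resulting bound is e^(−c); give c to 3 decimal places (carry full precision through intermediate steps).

Write 1300 = (1 + δ)μ, so δ = 1300/1167.2 − 1 = 0.1137766…
Then the exponent is δ²μ/(2 + δ) = (1300 − μ)² / (μ·(2 + δ)) = 7.148119.

7.148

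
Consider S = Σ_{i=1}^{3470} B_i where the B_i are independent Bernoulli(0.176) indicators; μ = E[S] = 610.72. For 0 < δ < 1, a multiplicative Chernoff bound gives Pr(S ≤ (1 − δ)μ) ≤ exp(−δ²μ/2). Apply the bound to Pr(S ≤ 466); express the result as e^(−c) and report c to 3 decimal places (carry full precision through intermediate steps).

17.147

Write 466 = (1 − δ)μ, so δ = 1 − 466/610.72 = 0.2369662…
Then the exponent is δ²μ/2 = (μ − 466)²/(2μ) = 17.146875.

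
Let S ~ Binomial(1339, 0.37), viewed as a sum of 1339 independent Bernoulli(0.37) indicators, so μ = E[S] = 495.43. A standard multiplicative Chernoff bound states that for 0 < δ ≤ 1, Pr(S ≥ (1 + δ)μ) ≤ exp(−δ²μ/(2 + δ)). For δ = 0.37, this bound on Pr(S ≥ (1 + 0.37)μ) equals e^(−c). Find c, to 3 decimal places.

c = δ²μ/(2 + δ) = 0.37²·495.43/(2 + 0.37) = 28.6179.

28.618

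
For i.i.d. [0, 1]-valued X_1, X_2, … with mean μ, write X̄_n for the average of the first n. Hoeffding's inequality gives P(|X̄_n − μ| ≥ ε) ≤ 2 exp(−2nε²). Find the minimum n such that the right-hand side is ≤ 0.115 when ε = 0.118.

Require 2·exp(−2nε²) ≤ 0.115, i.e. 2nε² ≥ ln(2/0.115) = 2.855970.
So n ≥ 2.855970 / (2·0.118²) = 102.556.
The smallest integer n is 103.

103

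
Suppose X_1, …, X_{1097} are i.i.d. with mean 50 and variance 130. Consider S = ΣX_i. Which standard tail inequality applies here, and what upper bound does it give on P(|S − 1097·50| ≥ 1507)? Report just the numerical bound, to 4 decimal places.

With mean and variance of each term known, Chebyshev's inequality bounds the deviation of the sum (or sample mean).
Var(S) = n·Var(X_i) = 1097·130 = 142610.
Chebyshev: P(|S − 1097·50| ≥ 1507) ≤ Var(S)/1507² = 142610/2271049 = 0.0628.

0.0628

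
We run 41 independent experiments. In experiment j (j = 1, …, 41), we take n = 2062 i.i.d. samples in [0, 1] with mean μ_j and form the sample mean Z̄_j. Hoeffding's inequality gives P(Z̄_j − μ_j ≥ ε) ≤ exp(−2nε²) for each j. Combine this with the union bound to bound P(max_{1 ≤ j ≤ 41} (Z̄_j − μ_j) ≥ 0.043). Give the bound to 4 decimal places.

Per-experiment Hoeffding bound: exp(−2·2062·0.043²) = exp(−7.62528) = 0.00048796.
Union bound over 41 events: 41·0.00048796 = 0.02001.

0.0200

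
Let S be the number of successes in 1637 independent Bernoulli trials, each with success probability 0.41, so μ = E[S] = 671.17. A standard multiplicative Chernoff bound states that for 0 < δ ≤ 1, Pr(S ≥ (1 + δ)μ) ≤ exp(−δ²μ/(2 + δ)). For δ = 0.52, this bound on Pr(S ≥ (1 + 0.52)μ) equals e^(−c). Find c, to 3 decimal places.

c = δ²μ/(2 + δ) = 0.52²·671.17/(2 + 0.52) = 72.0176.

72.018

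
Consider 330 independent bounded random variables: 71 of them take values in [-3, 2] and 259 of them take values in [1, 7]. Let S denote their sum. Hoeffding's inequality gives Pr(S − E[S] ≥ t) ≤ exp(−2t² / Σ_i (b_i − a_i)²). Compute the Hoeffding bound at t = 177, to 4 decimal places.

Σ(b_i − a_i)² = 71·5² + 259·6² = 11099.
Exponent = 2·177² / 11099 = 5.64537.
Bound = exp(−5.64537) = 0.00353.

0.0035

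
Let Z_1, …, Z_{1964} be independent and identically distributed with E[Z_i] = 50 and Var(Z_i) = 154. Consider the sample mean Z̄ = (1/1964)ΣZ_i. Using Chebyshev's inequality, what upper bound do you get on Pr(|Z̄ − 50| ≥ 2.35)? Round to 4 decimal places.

0.0142

Var(Z̄) = Var(Z_i)/n = 154/1964 = 0.078411.
Chebyshev: Pr(|Z̄ − 50| ≥ 2.35) ≤ Var(Z̄)/(2.35)² = 154/(1964·2.35²) = 0.0142.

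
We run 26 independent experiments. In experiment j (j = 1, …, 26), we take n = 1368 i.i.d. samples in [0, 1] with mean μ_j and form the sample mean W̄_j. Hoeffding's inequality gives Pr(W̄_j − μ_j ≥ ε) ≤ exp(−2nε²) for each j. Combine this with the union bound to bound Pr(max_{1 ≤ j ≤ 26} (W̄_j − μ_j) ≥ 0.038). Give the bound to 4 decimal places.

0.5002

Per-experiment Hoeffding bound: exp(−2·1368·0.038²) = exp(−3.95078) = 0.01924.
Union bound over 26 events: 26·0.01924 = 0.50023.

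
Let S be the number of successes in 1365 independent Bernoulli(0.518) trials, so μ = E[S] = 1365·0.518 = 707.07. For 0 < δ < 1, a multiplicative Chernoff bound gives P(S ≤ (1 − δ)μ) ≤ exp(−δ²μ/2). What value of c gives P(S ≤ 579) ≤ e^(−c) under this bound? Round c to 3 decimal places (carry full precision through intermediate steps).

Write 579 = (1 − δ)μ, so δ = 1 − 579/707.07 = 0.1811278…
Then the exponent is δ²μ/2 = (μ − 579)²/(2μ) = 11.598516.

11.599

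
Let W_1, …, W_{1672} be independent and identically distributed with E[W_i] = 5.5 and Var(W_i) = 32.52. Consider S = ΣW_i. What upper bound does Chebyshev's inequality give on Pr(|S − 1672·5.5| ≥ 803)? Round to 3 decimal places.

Var(S) = n·Var(W_i) = 1672·32.52 = 54373.44.
Chebyshev: Pr(|S − 1672·5.5| ≥ 803) ≤ Var(S)/803² = 54373.44/644809 = 0.0843.

0.084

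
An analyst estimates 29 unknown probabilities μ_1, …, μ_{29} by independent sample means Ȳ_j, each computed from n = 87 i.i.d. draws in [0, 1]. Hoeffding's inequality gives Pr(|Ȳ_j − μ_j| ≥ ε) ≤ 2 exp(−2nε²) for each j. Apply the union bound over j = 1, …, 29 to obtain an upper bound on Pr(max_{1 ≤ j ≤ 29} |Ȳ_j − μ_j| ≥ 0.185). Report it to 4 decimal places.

Per-experiment Hoeffding bound: 2·exp(−2·87·0.185²) = 2·exp(−5.95515) = 0.0051849.
Union bound over 29 events: 29·0.0051849 = 0.15036.

0.1504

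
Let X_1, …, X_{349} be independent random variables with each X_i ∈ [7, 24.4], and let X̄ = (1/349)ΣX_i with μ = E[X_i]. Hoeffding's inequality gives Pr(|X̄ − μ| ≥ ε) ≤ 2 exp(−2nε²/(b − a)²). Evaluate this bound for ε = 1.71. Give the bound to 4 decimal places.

Exponent: 2nε²/(b − a)² = 2·349·1.71² / 17.4² = 6.74139.
Bound = 2·exp(−6.74139) = 0.00236.

0.0024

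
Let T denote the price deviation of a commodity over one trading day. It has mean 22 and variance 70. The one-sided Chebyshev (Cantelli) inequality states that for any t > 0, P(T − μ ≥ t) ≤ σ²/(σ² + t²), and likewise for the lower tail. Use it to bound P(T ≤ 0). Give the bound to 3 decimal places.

Here σ² = 70 and t = 22, so σ² + t² = 554.
Cantelli's bound: 70/554 = 0.1264.

0.126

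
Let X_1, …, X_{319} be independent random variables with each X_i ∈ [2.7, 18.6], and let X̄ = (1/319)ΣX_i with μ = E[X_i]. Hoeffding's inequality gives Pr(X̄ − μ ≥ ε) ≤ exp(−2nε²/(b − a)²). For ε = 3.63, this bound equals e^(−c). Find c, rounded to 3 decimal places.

c = 2nε²/(b − a)² = 2·319·3.63² / 15.9² = 33.2537.

33.254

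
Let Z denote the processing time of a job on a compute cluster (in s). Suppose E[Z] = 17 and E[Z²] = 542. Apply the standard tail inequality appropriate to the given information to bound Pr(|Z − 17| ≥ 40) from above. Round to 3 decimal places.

0.158

The first two moments determine the variance, so Chebyshev's inequality is the sharpest standard bound available.
Var(Z) = E[Z²] − (E[Z])² = 542 − 289 = 253.
Chebyshev's inequality: Pr(|Z − μ| ≥ t) ≤ Var(Z)/t² = 253/1600 = 0.1581.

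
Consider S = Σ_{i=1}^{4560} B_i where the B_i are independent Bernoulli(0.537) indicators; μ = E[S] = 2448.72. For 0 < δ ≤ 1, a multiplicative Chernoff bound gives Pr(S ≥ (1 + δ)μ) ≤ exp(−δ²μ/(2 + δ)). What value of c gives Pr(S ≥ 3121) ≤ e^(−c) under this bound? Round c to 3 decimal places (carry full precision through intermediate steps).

81.146

Write 3121 = (1 + δ)μ, so δ = 3121/2448.72 − 1 = 0.2745434…
Then the exponent is δ²μ/(2 + δ) = (3121 − μ)² / (μ·(2 + δ)) = 81.145982.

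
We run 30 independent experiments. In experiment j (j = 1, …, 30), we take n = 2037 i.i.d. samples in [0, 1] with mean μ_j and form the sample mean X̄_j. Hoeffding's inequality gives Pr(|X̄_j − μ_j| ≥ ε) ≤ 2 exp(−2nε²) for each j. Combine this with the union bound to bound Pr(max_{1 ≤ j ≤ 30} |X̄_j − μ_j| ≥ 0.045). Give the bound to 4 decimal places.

0.0157

Per-experiment Hoeffding bound: 2·exp(−2·2037·0.045²) = 2·exp(−8.24985) = 0.0005226.
Union bound over 30 events: 30·0.0005226 = 0.01568.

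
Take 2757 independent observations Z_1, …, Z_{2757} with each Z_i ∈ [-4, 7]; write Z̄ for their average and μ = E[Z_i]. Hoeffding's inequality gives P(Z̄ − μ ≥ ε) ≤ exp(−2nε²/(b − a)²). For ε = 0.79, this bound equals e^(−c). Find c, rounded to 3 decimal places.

c = 2nε²/(b − a)² = 2·2757·0.79² / 11² = 28.4404.

28.440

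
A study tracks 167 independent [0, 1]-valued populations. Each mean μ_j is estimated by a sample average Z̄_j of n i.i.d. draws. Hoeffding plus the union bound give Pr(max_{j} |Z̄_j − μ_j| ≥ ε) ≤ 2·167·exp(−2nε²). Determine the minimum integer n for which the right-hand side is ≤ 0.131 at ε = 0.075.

Need 2·167·exp(−2nε²) ≤ 0.131, i.e. exp(−2nε²) ≤ 0.131/334.
So 2nε² ≥ ln(334/0.131) = 7.843699.
Hence n ≥ 7.843699/(2·0.075²) = 697.218.
The smallest integer n is 698.

698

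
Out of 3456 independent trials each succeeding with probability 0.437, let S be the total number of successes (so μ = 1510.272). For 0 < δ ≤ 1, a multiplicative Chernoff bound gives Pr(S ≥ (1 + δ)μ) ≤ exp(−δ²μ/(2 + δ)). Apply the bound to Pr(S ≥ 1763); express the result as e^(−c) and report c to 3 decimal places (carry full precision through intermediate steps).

19.513

Write 1763 = (1 + δ)μ, so δ = 1763/1510.272 − 1 = 0.1673394…
Then the exponent is δ²μ/(2 + δ) = (1763 − μ)² / (μ·(2 + δ)) = 19.513026.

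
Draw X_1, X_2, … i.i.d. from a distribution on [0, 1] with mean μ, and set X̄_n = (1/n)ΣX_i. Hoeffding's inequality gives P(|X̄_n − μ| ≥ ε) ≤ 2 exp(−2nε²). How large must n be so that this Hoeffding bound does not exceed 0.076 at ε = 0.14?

Require 2·exp(−2nε²) ≤ 0.076, i.e. 2nε² ≥ ln(2/0.076) = 3.270169.
So n ≥ 3.270169 / (2·0.14²) = 83.423.
The smallest integer n is 84.

84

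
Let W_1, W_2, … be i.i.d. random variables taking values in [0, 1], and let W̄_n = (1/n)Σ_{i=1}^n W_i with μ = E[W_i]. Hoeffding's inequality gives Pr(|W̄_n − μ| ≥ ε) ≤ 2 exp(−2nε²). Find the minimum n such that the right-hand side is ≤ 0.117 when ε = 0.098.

148

Require 2·exp(−2nε²) ≤ 0.117, i.e. 2nε² ≥ ln(2/0.117) = 2.838729.
So n ≥ 2.838729 / (2·0.098²) = 147.789.
The smallest integer n is 148.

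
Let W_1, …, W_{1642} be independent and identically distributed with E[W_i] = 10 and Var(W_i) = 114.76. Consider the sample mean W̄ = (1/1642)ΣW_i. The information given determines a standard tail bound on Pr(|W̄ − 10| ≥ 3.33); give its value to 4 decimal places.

0.0063

With mean and variance of each term known, Chebyshev's inequality bounds the deviation of the sum (or sample mean).
Var(W̄) = Var(W_i)/n = 114.76/1642 = 0.06989.
Chebyshev: Pr(|W̄ − 10| ≥ 3.33) ≤ Var(W̄)/(3.33)² = 114.76/(1642·3.33²) = 0.0063.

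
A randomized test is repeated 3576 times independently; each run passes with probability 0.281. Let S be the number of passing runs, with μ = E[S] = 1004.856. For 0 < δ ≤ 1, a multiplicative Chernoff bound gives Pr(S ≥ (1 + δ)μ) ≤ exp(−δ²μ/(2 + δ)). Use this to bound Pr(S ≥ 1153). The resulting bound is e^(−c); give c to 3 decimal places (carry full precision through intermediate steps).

Write 1153 = (1 + δ)μ, so δ = 1153/1004.856 − 1 = 0.1474281…
Then the exponent is δ²μ/(2 + δ) = (1153 − μ)² / (μ·(2 + δ)) = 10.170579.

10.171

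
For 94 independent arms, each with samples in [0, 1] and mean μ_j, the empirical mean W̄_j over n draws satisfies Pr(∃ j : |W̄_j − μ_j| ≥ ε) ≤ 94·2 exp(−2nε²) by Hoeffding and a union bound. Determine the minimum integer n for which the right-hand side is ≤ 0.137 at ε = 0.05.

1445

Need 2·94·exp(−2nε²) ≤ 0.137, i.e. exp(−2nε²) ≤ 0.137/188.
So 2nε² ≥ ln(188/0.137) = 7.224216.
Hence n ≥ 7.224216/(2·0.05²) = 1444.843.
The smallest integer n is 1445.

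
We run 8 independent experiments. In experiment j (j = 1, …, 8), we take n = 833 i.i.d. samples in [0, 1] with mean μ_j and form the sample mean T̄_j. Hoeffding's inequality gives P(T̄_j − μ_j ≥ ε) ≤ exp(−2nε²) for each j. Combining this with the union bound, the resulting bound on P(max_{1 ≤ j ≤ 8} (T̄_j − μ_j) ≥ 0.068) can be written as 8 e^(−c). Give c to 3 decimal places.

Union bound over the 8 events: P(max_{1 ≤ j ≤ 8} (T̄_j − μ_j) ≥ 0.068) ≤ 8·exp(−2nε²) = 8 exp(−2·833·0.068²).
So c = 2·833·0.068² = 7.7036.

7.704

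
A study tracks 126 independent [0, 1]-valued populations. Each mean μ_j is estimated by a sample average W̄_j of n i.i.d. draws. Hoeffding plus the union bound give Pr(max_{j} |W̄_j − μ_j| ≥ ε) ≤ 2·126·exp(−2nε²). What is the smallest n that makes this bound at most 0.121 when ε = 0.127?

Need 2·126·exp(−2nε²) ≤ 0.121, i.e. exp(−2nε²) ≤ 0.121/252.
So 2nε² ≥ ln(252/0.121) = 7.641394.
Hence n ≥ 7.641394/(2·0.127²) = 236.884.
The smallest integer n is 237.

237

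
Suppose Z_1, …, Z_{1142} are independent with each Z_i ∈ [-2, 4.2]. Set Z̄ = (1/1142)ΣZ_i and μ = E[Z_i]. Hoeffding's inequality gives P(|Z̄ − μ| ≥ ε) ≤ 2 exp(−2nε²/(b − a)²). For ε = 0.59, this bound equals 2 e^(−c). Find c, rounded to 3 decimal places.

c = 2nε²/(b − a)² = 2·1142·0.59² / 6.2² = 20.6832.

20.683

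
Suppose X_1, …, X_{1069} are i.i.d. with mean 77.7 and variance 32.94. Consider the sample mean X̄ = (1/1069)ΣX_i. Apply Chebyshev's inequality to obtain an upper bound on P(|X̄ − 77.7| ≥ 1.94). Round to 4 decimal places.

Var(X̄) = Var(X_i)/n = 32.94/1069 = 0.030814.
Chebyshev: P(|X̄ − 77.7| ≥ 1.94) ≤ Var(X̄)/(1.94)² = 32.94/(1069·1.94²) = 0.0082.

0.0082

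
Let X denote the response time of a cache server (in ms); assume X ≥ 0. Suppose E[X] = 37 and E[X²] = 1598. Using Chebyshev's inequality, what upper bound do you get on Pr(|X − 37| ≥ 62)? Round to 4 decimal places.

0.0596

Var(X) = E[X²] − (E[X])² = 1598 − 1369 = 229.
Chebyshev's inequality: Pr(|X − μ| ≥ t) ≤ Var(X)/t² = 229/3844 = 0.0596.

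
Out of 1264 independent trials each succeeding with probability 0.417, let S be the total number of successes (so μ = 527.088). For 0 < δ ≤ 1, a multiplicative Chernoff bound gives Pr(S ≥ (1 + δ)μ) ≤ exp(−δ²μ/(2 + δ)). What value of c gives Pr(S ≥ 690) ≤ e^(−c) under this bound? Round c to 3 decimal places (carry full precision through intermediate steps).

Write 690 = (1 + δ)μ, so δ = 690/527.088 − 1 = 0.3090793…
Then the exponent is δ²μ/(2 + δ) = (690 − μ)² / (μ·(2 + δ)) = 21.806410.

21.806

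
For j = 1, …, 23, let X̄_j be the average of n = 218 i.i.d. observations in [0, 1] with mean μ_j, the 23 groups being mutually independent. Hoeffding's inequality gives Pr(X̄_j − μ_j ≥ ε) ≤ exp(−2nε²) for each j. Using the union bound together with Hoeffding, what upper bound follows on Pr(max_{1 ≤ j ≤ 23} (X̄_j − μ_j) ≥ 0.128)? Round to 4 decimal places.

0.0182

Per-experiment Hoeffding bound: exp(−2·218·0.128²) = exp(−7.14342) = 0.00079004.
Union bound over 23 events: 23·0.00079004 = 0.01817.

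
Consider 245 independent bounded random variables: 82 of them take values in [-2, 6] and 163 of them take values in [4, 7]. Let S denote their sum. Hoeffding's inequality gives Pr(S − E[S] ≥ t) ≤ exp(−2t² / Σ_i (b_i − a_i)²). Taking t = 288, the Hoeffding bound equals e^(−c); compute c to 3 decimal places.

24.704

Σ(b_i − a_i)² = 82·8² + 163·3² = 6715.
c = 2t² / 6715 = 2·288² / 6715 = 24.7041.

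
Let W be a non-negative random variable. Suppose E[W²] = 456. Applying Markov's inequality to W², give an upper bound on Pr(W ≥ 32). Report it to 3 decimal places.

Since W ≥ 0, the event {W ≥ 32} is the same as {W² ≥ 1024}.
Markov's inequality applied to W² gives Pr(W² ≥ 1024) ≤ E[W²]/1024 = 456/1024 = 0.4453.

0.445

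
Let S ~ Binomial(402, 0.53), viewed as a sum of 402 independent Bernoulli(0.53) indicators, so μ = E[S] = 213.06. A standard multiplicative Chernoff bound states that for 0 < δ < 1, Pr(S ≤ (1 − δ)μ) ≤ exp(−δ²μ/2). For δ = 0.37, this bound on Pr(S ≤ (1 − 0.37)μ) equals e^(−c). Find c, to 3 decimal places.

14.584

c = δ²μ/2 = 0.37²·213.06/2 = 14.5840.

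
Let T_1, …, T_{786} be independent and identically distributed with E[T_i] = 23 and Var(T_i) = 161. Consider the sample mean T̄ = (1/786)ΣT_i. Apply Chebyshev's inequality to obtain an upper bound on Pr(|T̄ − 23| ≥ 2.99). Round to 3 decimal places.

0.023

Var(T̄) = Var(T_i)/n = 161/786 = 0.20483.
Chebyshev: Pr(|T̄ − 23| ≥ 2.99) ≤ Var(T̄)/(2.99)² = 161/(786·2.99²) = 0.0229.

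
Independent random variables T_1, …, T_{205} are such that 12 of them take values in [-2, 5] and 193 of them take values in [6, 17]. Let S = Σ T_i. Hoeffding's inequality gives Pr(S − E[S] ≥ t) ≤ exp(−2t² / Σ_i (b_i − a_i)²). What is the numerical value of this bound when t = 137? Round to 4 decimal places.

Σ(b_i − a_i)² = 12·7² + 193·11² = 23941.
Exponent = 2·137² / 23941 = 1.56794.
Bound = exp(−1.56794) = 0.20847.

0.2085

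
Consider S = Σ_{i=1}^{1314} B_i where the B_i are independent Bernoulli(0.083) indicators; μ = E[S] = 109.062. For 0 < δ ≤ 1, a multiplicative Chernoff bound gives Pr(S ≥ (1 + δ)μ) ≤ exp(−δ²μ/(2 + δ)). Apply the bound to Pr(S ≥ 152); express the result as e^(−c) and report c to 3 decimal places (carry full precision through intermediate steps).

7.062

Write 152 = (1 + δ)μ, so δ = 152/109.062 − 1 = 0.3937027…
Then the exponent is δ²μ/(2 + δ) = (152 − μ)² / (μ·(2 + δ)) = 7.062199.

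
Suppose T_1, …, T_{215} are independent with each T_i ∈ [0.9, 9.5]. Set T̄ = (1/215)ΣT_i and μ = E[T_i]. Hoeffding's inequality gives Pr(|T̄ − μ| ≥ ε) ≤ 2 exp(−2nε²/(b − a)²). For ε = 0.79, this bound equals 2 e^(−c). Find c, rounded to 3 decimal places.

c = 2nε²/(b − a)² = 2·215·0.79² / 8.6² = 3.6285.

3.628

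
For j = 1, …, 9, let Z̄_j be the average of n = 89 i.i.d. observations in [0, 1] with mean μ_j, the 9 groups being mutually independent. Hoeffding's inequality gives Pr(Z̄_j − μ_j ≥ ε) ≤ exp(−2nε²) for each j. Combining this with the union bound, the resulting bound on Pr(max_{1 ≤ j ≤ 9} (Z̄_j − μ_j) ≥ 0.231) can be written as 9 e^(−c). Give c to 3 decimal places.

9.498

Union bound over the 9 events: Pr(max_{1 ≤ j ≤ 9} (Z̄_j − μ_j) ≥ 0.231) ≤ 9·exp(−2nε²) = 9 exp(−2·89·0.231²).
So c = 2·89·0.231² = 9.4983.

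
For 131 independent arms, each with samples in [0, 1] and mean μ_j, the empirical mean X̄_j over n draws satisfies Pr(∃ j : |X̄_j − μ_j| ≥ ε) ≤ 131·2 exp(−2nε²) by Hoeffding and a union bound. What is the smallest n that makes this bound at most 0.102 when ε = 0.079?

629

Need 2·131·exp(−2nε²) ≤ 0.102, i.e. exp(−2nε²) ≤ 0.102/262.
So 2nε² ≥ ln(262/0.102) = 7.851127.
Hence n ≥ 7.851127/(2·0.079²) = 628.996.
The smallest integer n is 629.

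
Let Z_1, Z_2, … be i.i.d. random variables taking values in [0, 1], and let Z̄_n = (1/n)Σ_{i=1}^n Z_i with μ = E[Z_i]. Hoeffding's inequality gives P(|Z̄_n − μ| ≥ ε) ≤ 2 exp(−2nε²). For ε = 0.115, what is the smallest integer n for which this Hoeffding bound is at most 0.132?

Require 2·exp(−2nε²) ≤ 0.132, i.e. 2nε² ≥ ln(2/0.132) = 2.718101.
So n ≥ 2.718101 / (2·0.115²) = 102.764.
The smallest integer n is 103.

103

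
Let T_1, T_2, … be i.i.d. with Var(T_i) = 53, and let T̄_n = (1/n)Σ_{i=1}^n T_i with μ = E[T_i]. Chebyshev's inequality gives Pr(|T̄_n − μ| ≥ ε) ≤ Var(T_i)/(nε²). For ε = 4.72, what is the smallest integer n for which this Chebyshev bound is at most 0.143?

17

Require 53/(n·4.72²) ≤ 0.143, i.e. n ≥ 53/(0.143·4.72²) = 16.636.
The smallest integer n is 17.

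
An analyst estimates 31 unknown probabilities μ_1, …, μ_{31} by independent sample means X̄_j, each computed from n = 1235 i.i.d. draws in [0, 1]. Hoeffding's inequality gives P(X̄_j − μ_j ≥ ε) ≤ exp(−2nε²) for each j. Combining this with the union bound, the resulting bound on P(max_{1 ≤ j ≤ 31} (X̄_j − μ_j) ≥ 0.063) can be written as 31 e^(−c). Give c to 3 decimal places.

Union bound over the 31 events: P(max_{1 ≤ j ≤ 31} (X̄_j − μ_j) ≥ 0.063) ≤ 31·exp(−2nε²) = 31 exp(−2·1235·0.063²).
So c = 2·1235·0.063² = 9.8034.

9.803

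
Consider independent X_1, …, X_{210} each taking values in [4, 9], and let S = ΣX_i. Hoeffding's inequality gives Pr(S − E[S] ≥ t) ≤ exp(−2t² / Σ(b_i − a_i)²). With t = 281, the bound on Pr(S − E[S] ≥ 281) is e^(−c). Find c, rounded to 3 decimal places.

Σ(b_i − a_i)² = 210·(5)² = 5250.
c = 2t²/5250 = 2·281²/5250 = 30.0804.

30.080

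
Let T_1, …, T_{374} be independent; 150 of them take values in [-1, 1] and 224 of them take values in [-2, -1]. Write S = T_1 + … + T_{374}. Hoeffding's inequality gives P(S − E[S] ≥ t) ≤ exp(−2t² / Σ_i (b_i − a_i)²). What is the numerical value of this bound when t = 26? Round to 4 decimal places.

Σ(b_i − a_i)² = 150·2² + 224·1² = 824.
Exponent = 2·26² / 824 = 1.64078.
Bound = exp(−1.64078) = 0.19383.

0.1938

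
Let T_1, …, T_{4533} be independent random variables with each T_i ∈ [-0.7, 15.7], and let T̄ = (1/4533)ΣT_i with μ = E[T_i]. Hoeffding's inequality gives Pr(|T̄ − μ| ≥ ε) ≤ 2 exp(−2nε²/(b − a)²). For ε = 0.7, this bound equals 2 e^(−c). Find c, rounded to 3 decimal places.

c = 2nε²/(b − a)² = 2·4533·0.7² / 16.4² = 16.5167.

16.517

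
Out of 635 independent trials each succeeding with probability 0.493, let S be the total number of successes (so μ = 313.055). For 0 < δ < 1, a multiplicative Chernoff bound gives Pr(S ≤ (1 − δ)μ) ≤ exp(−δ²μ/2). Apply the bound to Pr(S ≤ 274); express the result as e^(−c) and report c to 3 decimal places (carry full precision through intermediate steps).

Write 274 = (1 − δ)μ, so δ = 1 − 274/313.055 = 0.1247544…
Then the exponent is δ²μ/2 = (μ − 274)²/(2μ) = 2.436142.

2.436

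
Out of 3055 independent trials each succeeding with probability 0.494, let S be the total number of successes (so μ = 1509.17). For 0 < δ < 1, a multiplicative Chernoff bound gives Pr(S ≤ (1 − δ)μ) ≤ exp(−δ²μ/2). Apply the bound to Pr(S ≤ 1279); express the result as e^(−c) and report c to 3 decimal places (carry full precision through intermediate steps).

17.552

Write 1279 = (1 − δ)μ, so δ = 1 − 1279/1509.17 = 0.1525143…
Then the exponent is δ²μ/2 = (μ − 1279)²/(2μ) = 17.552108.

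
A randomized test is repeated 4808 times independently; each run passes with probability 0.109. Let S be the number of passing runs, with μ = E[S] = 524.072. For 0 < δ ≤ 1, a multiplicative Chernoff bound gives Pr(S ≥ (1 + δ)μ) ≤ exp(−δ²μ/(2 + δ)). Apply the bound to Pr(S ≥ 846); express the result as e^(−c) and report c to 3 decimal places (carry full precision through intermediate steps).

75.644

Write 846 = (1 + δ)μ, so δ = 846/524.072 − 1 = 0.614282…
Then the exponent is δ²μ/(2 + δ) = (846 − μ)² / (μ·(2 + δ)) = 75.643935.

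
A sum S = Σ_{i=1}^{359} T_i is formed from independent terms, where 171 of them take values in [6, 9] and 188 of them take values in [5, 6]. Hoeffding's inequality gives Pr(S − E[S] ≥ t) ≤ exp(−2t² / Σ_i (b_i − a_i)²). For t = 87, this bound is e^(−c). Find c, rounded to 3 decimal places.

8.765

Σ(b_i − a_i)² = 171·3² + 188·1² = 1727.
c = 2t² / 1727 = 2·87² / 1727 = 8.7655.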